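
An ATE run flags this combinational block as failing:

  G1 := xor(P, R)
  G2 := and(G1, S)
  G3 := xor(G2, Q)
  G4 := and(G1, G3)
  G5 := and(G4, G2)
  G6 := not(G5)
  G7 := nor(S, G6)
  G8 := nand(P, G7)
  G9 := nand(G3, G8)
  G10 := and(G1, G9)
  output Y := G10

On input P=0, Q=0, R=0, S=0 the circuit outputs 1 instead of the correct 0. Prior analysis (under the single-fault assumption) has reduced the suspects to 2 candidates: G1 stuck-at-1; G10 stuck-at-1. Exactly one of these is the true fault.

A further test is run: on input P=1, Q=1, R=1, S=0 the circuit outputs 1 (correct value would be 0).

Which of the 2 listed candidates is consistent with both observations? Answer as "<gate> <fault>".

G10 stuck-at-1

Evaluate each candidate on input P=1, Q=1, R=1, S=0:
  G1 stuck-at-1: G1=1 [stuck-at-1], G2=0, G3=1, G4=1, G5=0, G6=1, G7=0, G8=1, G9=0, G10=0 → 0 — eliminated
  G10 stuck-at-1: G1=0, G2=0, G3=1, G4=0, G5=0, G6=1, G7=0, G8=1, G9=0, G10=1 [stuck-at-1] → 1 — matches
Only G10 stuck-at-1 reproduces the observed 1.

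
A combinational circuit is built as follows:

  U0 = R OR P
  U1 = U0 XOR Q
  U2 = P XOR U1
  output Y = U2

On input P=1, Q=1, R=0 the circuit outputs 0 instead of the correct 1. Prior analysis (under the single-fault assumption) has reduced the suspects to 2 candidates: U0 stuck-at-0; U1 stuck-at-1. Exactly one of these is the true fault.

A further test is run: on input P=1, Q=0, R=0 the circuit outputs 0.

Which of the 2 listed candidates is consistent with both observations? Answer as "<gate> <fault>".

Evaluate each candidate on input P=1, Q=0, R=0:
  U0 stuck-at-0: U0=0 [stuck-at-0], U1=0, U2=1 → 1 — eliminated
  U1 stuck-at-1: U0=1, U1=1 [stuck-at-1], U2=0 → 0 — matches
Only U1 stuck-at-1 reproduces the observed 0.

U1 stuck-at-1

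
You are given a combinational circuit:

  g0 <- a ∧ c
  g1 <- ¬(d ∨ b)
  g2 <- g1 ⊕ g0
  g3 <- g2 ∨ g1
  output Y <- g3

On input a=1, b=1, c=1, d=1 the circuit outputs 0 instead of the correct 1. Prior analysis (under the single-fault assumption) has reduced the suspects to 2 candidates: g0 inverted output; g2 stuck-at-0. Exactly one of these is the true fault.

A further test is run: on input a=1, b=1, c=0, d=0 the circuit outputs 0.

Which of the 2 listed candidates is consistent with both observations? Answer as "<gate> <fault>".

g2 stuck-at-0

Evaluate each candidate on input a=1, b=1, c=0, d=0:
  g0 inverted output: g0=1 [inverted output], g1=0, g2=1, g3=1 → 1 — eliminated
  g2 stuck-at-0: g0=0, g1=0, g2=0 [stuck-at-0], g3=0 → 0 — matches
Only g2 stuck-at-0 reproduces the observed 0.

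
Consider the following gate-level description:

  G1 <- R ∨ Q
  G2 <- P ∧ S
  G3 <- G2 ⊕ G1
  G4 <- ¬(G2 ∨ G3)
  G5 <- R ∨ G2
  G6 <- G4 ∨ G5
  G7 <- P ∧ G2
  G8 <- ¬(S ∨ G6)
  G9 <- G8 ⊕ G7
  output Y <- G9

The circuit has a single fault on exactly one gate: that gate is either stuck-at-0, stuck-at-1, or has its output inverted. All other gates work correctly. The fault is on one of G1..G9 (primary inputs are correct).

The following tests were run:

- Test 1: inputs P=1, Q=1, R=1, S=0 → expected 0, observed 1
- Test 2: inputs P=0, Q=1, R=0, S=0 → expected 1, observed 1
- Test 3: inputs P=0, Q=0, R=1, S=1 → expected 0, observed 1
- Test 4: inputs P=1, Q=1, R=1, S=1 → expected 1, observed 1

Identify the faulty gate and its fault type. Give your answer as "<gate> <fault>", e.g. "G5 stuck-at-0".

Fault-free values for test 1 (P=1, Q=1, R=1, S=0): G1=1, G2=0, G3=1, G4=0, G5=1, G6=1, G7=0, G8=0, G9=0, giving Y=0. Observed 1.
Test 1: faults giving observed 1 are {G2 stuck-at-1, G2 inverted output, G5 stuck-at-0, G5 inverted output, G6 stuck-at-0, G6 inverted output, G7 stuck-at-1, G7 inverted output, G8 stuck-at-1, G8 inverted output, G9 stuck-at-1, G9 inverted output}.
Test 2 (P=0, Q=1, R=0, S=0): fault-free G1=1, G2=0, G3=1, G4=0, G5=0, G6=0, G7=0, G8=1, G9=1 → 1; observed 1. Eliminates G2 stuck-at-1, G2 inverted output, G5 inverted output, G6 inverted output, G7 stuck-at-1, G7 inverted output, G8 inverted output, G9 inverted output.
Test 3 (P=0, Q=0, R=1, S=1): fault-free G1=1, G2=0, G3=1, G4=0, G5=1, G6=1, G7=0, G8=0, G9=0 → 0; observed 1. Eliminates G5 stuck-at-0, G6 stuck-at-0.
Test 4 (P=1, Q=1, R=1, S=1): fault-free G1=1, G2=1, G3=0, G4=0, G5=1, G6=1, G7=1, G8=0, G9=1 → 1; observed 1. Eliminates G8 stuck-at-1.
Only G9 stuck-at-1 is consistent with every test.

G9 stuck-at-1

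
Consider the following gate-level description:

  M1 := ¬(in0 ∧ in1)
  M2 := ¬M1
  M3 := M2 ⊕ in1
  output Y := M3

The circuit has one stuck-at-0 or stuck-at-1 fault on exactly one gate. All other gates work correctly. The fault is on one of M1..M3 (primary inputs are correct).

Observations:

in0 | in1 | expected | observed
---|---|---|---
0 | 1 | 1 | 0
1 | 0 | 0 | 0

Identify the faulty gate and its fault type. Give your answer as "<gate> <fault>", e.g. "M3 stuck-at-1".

M3 stuck-at-0

Fault-free values for test 1 (in0=0, in1=1): M1=1, M2=0, M3=1, giving Y=1. Observed 0.
Test 1: faults giving observed 0 are {M1 stuck-at-0, M2 stuck-at-1, M3 stuck-at-0}.
Test 2 (in0=1, in1=0): fault-free M1=1, M2=0, M3=0 → 0; observed 0. Eliminates M1 stuck-at-0, M2 stuck-at-1.
Only M3 stuck-at-0 is consistent with every test.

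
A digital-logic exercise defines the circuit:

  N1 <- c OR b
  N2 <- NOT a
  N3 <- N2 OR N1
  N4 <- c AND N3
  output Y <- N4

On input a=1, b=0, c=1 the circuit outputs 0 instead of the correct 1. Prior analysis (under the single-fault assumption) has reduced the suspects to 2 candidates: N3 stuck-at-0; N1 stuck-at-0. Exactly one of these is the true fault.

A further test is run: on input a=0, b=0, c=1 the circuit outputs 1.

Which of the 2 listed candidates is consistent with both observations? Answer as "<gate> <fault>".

Evaluate each candidate on input a=0, b=0, c=1:
  N3 stuck-at-0: N1=1, N2=1, N3=0 [stuck-at-0], N4=0 → 0 — eliminated
  N1 stuck-at-0: N1=0 [stuck-at-0], N2=1, N3=1, N4=1 → 1 — matches
Only N1 stuck-at-0 reproduces the observed 1.

N1 stuck-at-0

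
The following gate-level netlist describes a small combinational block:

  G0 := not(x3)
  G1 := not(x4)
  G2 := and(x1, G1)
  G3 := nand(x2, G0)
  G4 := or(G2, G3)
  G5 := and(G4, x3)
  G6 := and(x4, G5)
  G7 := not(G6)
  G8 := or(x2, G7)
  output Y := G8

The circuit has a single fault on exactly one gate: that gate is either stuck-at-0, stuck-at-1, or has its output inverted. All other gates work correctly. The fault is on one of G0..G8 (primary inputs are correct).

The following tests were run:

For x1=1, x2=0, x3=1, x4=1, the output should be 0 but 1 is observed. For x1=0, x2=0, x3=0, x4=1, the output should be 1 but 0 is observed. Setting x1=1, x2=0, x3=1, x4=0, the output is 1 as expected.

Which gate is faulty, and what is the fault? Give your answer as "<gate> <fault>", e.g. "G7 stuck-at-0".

G5 inverted output

Fault-free values for test 1 (x1=1, x2=0, x3=1, x4=1): G0=0, G1=0, G2=0, G3=1, G4=1, G5=1, G6=1, G7=0, G8=0, giving Y=0. Observed 1.
Test 1: faults giving observed 1 are {G3 stuck-at-0, G3 inverted output, G4 stuck-at-0, G4 inverted output, G5 stuck-at-0, G5 inverted output, G6 stuck-at-0, G6 inverted output, G7 stuck-at-1, G7 inverted output, G8 stuck-at-1, G8 inverted output}.
Test 2 (x1=0, x2=0, x3=0, x4=1): fault-free G0=1, G1=0, G2=0, G3=1, G4=1, G5=0, G6=0, G7=1, G8=1 → 1; observed 0. Eliminates G3 stuck-at-0, G3 inverted output, G4 stuck-at-0, G4 inverted output, G5 stuck-at-0, G6 stuck-at-0, G7 stuck-at-1, G8 stuck-at-1.
Test 3 (x1=1, x2=0, x3=1, x4=0): fault-free G0=0, G1=1, G2=1, G3=1, G4=1, G5=1, G6=0, G7=1, G8=1 → 1; observed 1. Eliminates G6 inverted output, G7 inverted output, G8 inverted output.
Only G5 inverted output is consistent with every test.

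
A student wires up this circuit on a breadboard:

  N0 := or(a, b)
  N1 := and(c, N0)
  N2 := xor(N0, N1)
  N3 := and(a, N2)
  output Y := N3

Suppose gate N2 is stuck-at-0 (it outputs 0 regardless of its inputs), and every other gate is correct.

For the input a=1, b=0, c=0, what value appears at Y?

Propagate with N2 forced: N0=1, N1=0, N2=0 [stuck-at-0], N3=0.
So Y = 0. (Without the fault it would be 1.)

0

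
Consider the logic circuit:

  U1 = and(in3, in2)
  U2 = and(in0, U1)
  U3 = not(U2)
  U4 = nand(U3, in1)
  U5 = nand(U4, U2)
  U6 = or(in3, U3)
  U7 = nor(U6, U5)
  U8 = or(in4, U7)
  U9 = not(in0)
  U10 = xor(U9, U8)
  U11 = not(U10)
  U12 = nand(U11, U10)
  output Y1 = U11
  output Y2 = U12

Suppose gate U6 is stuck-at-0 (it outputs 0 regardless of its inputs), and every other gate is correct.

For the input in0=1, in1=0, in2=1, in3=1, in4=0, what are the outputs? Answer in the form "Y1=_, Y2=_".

Y1=0, Y2=1

Propagate with U6 forced: U1=1, U2=1, U3=0, U4=1, U5=0, U6=0 [stuck-at-0], U7=1, U8=1, U9=0, U10=1, U11=0, U12=1.
So the outputs are Y1=0, Y2=1. (Without the fault they would be Y1=1, Y2=1.)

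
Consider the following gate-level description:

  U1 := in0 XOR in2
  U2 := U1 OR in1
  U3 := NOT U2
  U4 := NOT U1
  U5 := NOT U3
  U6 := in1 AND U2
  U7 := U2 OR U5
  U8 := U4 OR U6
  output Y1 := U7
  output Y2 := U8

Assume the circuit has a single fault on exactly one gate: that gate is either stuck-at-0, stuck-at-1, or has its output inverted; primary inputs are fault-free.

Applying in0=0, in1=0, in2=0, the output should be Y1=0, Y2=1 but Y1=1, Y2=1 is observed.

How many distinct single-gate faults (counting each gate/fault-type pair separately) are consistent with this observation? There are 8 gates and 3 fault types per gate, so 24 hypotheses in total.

Fault-free: U1=0, U2=0, U3=1, U4=1, U5=0, U6=0, U7=0, U8=1 → Y1=0, Y2=1. Observed Y1=1, Y2=1.
  U1: none of the 3 fault types match ✗
  U2: stuck-at-1, inverted output ✓; others ✗
  U3: stuck-at-0, inverted output ✓; others ✗
  U4: none of the 3 fault types match ✗
  U5: stuck-at-1, inverted output ✓; others ✗
  U6: none of the 3 fault types match ✗
  U7: stuck-at-1, inverted output ✓; others ✗
  U8: none of the 3 fault types match ✗
Consistent faults: {U2 stuck-at-1, U2 inverted output, U3 stuck-at-0, U3 inverted output, U5 stuck-at-1, U5 inverted output, U7 stuck-at-1, U7 inverted output} — 8 in all.

8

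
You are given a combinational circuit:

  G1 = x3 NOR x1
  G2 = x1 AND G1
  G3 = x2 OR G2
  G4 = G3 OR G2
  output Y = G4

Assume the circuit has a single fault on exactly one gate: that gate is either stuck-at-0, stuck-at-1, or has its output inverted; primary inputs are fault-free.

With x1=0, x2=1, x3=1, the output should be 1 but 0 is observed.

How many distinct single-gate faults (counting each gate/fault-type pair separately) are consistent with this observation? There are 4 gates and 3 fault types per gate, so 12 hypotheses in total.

4

Fault-free: G1=0, G2=0, G3=1, G4=1 → 1. Observed 0.
  G1 stuck-at-0: output 1 ✗
  G1 stuck-at-1: output 1 ✗
  G1 inverted output: output 1 ✗
  G2 stuck-at-0: output 1 ✗
  G2 stuck-at-1: output 1 ✗
  G2 inverted output: output 1 ✗
  G3 stuck-at-0: output 0 ✓
  G3 stuck-at-1: output 1 ✗
  G3 inverted output: output 0 ✓
  G4 stuck-at-0: output 0 ✓
  G4 stuck-at-1: output 1 ✗
  G4 inverted output: output 0 ✓
Consistent faults: {G3 stuck-at-0, G3 inverted output, G4 stuck-at-0, G4 inverted output} — 4 in all.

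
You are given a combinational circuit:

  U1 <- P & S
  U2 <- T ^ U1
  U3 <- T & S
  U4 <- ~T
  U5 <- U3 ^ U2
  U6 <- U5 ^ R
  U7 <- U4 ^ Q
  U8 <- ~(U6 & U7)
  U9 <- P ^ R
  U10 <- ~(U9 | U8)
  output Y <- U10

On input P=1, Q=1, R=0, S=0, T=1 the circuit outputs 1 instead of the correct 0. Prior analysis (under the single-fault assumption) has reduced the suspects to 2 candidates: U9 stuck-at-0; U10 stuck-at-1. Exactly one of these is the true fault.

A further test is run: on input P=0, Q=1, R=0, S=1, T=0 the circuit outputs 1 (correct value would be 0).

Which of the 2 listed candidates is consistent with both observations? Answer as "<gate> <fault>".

Evaluate each candidate on input P=0, Q=1, R=0, S=1, T=0:
  U9 stuck-at-0: U1=0, U2=0, U3=0, U4=1, U5=0, U6=0, U7=0, U8=1, U9=0 [stuck-at-0], U10=0 → 0 — eliminated
  U10 stuck-at-1: U1=0, U2=0, U3=0, U4=1, U5=0, U6=0, U7=0, U8=1, U9=0, U10=1 [stuck-at-1] → 1 — matches
Only U10 stuck-at-1 reproduces the observed 1.

U10 stuck-at-1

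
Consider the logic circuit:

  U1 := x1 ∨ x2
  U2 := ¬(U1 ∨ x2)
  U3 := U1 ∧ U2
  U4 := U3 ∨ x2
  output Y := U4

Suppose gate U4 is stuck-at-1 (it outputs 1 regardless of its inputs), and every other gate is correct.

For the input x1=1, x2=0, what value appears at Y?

Propagate with U4 forced: U1=1, U2=0, U3=0, U4=1 [stuck-at-1].
So Y = 1. (Without the fault it would be 0.)

1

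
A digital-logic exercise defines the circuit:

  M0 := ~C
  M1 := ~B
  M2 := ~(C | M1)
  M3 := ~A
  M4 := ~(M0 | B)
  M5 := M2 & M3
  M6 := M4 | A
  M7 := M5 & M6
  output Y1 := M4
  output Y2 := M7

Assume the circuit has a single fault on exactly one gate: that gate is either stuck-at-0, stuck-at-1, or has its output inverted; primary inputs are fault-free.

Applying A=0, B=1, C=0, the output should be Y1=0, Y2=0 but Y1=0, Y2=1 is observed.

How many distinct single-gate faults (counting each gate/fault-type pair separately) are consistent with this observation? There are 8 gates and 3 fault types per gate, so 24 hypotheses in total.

4

Fault-free: M0=1, M1=0, M2=1, M3=1, M4=0, M5=1, M6=0, M7=0 → Y1=0, Y2=0. Observed Y1=0, Y2=1.
  M0: none of the 3 fault types match ✗
  M1: none of the 3 fault types match ✗
  M2: none of the 3 fault types match ✗
  M3: none of the 3 fault types match ✗
  M4: none of the 3 fault types match ✗
  M5: none of the 3 fault types match ✗
  M6: stuck-at-1, inverted output ✓; others ✗
  M7: stuck-at-1, inverted output ✓; others ✗
Consistent faults: {M6 stuck-at-1, M6 inverted output, M7 stuck-at-1, M7 inverted output} — 4 in all.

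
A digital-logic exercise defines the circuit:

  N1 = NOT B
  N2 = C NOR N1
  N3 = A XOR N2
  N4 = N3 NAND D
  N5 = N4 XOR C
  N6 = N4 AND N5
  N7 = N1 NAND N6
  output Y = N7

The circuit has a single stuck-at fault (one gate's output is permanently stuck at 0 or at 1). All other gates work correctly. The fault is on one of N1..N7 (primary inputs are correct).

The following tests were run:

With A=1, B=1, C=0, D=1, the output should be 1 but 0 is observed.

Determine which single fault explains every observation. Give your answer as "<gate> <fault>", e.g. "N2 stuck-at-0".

N7 stuck-at-0

Fault-free values for test 1 (A=1, B=1, C=0, D=1): N1=0, N2=1, N3=0, N4=1, N5=1, N6=1, N7=1, giving Y=1. Observed 0.
Test 1: faults giving observed 0 are {N7 stuck-at-0}.
Only N7 stuck-at-0 is consistent with every test.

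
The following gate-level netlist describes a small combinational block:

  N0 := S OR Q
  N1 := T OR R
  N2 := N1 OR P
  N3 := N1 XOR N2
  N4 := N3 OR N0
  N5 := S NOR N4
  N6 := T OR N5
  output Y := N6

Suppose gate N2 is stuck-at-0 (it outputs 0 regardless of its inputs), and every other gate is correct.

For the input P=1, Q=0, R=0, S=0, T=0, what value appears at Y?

Propagate with N2 forced: N0=0, N1=0, N2=0 [stuck-at-0], N3=0, N4=0, N5=1, N6=1.
So Y = 1. (Without the fault it would be 0.)

1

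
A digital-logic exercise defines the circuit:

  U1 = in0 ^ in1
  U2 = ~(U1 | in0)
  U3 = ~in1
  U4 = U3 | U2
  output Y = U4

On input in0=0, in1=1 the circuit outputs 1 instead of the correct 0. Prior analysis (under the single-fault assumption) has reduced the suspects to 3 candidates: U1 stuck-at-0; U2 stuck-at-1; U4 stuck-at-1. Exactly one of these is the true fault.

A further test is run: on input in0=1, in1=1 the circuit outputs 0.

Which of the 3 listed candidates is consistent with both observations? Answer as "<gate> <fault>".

Evaluate each candidate on input in0=1, in1=1:
  U1 stuck-at-0: U1=0 [stuck-at-0], U2=0, U3=0, U4=0 → 0 — matches
  U2 stuck-at-1: U1=0, U2=1 [stuck-at-1], U3=0, U4=1 → 1 — eliminated
  U4 stuck-at-1: U1=0, U2=0, U3=0, U4=1 [stuck-at-1] → 1 — eliminated
Only U1 stuck-at-0 reproduces the observed 0.

U1 stuck-at-0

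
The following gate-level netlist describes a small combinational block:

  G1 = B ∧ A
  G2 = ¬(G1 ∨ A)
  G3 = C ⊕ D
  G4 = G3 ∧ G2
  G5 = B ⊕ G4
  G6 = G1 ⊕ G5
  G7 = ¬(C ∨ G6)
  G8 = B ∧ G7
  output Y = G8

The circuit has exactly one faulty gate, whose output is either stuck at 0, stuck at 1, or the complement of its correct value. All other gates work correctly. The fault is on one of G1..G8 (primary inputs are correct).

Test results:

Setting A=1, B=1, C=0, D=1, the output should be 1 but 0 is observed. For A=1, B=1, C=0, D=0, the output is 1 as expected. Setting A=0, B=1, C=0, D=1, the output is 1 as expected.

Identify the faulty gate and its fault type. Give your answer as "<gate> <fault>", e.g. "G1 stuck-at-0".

G2 stuck-at-1

Fault-free values for test 1 (A=1, B=1, C=0, D=1): G1=1, G2=0, G3=1, G4=0, G5=1, G6=0, G7=1, G8=1, giving Y=1. Observed 0.
Test 1: faults giving observed 0 are {G1 stuck-at-0, G1 inverted output, G2 stuck-at-1, G2 inverted output, G4 stuck-at-1, G4 inverted output, G5 stuck-at-0, G5 inverted output, G6 stuck-at-1, G6 inverted output, G7 stuck-at-0, G7 inverted output, G8 stuck-at-0, G8 inverted output}.
Test 2 (A=1, B=1, C=0, D=0): fault-free G1=1, G2=0, G3=0, G4=0, G5=1, G6=0, G7=1, G8=1 → 1; observed 1. Eliminates G1 stuck-at-0, G1 inverted output, G4 stuck-at-1, G4 inverted output, G5 stuck-at-0, G5 inverted output, G6 stuck-at-1, G6 inverted output, G7 stuck-at-0, G7 inverted output, G8 stuck-at-0, G8 inverted output.
Test 3 (A=0, B=1, C=0, D=1): fault-free G1=0, G2=1, G3=1, G4=1, G5=0, G6=0, G7=1, G8=1 → 1; observed 1. Eliminates G2 inverted output.
Only G2 stuck-at-1 is consistent with every test.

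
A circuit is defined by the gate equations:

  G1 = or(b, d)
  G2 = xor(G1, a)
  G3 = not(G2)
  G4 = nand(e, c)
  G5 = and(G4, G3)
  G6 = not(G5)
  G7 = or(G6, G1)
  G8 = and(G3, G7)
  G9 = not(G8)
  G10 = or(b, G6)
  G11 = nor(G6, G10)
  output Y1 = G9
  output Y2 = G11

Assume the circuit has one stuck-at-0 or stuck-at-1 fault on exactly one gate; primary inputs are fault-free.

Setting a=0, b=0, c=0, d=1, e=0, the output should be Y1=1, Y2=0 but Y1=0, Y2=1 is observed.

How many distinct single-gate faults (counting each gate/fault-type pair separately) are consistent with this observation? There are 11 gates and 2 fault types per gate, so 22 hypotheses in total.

Fault-free: G1=1, G2=1, G3=0, G4=1, G5=0, G6=1, G7=1, G8=0, G9=1, G10=1, G11=0 → Y1=1, Y2=0. Observed Y1=0, Y2=1.
  G1: none of the 2 fault types match ✗
  G2: stuck-at-0 ✓; others ✗
  G3: stuck-at-1 ✓; others ✗
  G4: none of the 2 fault types match ✗
  G5: none of the 2 fault types match ✗
  G6: none of the 2 fault types match ✗
  G7: none of the 2 fault types match ✗
  G8: none of the 2 fault types match ✗
  G9: none of the 2 fault types match ✗
  G10: none of the 2 fault types match ✗
  G11: none of the 2 fault types match ✗
Consistent faults: {G2 stuck-at-0, G3 stuck-at-1} — 2 in all.

2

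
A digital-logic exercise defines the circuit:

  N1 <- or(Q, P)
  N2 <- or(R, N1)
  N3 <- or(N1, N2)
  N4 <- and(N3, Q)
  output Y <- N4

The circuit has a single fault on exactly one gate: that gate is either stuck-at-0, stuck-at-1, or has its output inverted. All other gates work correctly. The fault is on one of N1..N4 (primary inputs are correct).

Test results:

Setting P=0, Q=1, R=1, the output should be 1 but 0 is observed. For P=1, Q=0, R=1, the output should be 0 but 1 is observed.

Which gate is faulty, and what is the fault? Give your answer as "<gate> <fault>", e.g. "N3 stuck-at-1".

Fault-free values for test 1 (P=0, Q=1, R=1): N1=1, N2=1, N3=1, N4=1, giving Y=1. Observed 0.
Test 1: faults giving observed 0 are {N3 stuck-at-0, N3 inverted output, N4 stuck-at-0, N4 inverted output}.
Test 2 (P=1, Q=0, R=1): fault-free N1=1, N2=1, N3=1, N4=0 → 0; observed 1. Eliminates N3 stuck-at-0, N3 inverted output, N4 stuck-at-0.
Only N4 inverted output is consistent with every test.

N4 inverted output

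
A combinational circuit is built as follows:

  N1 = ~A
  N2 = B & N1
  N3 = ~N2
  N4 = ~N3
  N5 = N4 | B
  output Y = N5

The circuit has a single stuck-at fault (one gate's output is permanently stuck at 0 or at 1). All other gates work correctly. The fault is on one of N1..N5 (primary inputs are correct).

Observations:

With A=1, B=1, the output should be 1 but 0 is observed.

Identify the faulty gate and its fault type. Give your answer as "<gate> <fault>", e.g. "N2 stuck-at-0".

Fault-free values for test 1 (A=1, B=1): N1=0, N2=0, N3=1, N4=0, N5=1, giving Y=1. Observed 0.
Test 1: faults giving observed 0 are {N5 stuck-at-0}.
Only N5 stuck-at-0 is consistent with every test.

N5 stuck-at-0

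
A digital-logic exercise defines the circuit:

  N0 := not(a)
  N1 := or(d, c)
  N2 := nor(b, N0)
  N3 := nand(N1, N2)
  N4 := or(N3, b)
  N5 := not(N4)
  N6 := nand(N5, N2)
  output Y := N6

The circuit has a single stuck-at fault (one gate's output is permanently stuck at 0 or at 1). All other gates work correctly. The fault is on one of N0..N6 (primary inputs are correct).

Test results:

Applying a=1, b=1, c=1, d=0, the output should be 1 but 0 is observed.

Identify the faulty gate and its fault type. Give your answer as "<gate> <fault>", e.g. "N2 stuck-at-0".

Fault-free values for test 1 (a=1, b=1, c=1, d=0): N0=0, N1=1, N2=0, N3=1, N4=1, N5=0, N6=1, giving Y=1. Observed 0.
Test 1: faults giving observed 0 are {N6 stuck-at-0}.
Only N6 stuck-at-0 is consistent with every test.

N6 stuck-at-0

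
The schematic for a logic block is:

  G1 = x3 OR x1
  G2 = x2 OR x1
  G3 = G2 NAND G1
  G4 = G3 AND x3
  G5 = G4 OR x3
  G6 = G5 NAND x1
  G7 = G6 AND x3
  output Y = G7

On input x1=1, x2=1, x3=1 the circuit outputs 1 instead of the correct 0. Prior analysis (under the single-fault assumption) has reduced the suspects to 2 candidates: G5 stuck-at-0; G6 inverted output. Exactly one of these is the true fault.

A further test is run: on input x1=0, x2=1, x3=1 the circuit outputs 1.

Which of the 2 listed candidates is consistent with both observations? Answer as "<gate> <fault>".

G5 stuck-at-0

Evaluate each candidate on input x1=0, x2=1, x3=1:
  G5 stuck-at-0: G1=1, G2=1, G3=0, G4=0, G5=0 [stuck-at-0], G6=1, G7=1 → 1 — matches
  G6 inverted output: G1=1, G2=1, G3=0, G4=0, G5=1, G6=0 [inverted output], G7=0 → 0 — eliminated
Only G5 stuck-at-0 reproduces the observed 1.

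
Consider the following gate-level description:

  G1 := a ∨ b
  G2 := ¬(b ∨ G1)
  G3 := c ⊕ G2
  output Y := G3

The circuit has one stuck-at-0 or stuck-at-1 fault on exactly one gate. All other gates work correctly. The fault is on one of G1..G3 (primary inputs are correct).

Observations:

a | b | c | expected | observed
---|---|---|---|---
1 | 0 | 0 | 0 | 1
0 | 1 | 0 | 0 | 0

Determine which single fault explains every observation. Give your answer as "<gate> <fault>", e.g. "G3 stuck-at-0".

Fault-free values for test 1 (a=1, b=0, c=0): G1=1, G2=0, G3=0, giving Y=0. Observed 1.
Test 1: faults giving observed 1 are {G1 stuck-at-0, G2 stuck-at-1, G3 stuck-at-1}.
Test 2 (a=0, b=1, c=0): fault-free G1=1, G2=0, G3=0 → 0; observed 0. Eliminates G2 stuck-at-1, G3 stuck-at-1.
Only G1 stuck-at-0 is consistent with every test.

G1 stuck-at-0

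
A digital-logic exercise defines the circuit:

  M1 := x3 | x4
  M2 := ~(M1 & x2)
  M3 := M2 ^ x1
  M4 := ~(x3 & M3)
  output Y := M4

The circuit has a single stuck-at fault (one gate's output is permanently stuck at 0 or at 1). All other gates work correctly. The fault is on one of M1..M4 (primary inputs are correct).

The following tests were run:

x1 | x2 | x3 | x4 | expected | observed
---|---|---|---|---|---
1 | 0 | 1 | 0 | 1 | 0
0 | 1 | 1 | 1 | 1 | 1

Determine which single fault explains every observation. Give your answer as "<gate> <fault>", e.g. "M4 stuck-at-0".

Fault-free values for test 1 (x1=1, x2=0, x3=1, x4=0): M1=1, M2=1, M3=0, M4=1, giving Y=1. Observed 0.
Test 1: faults giving observed 0 are {M2 stuck-at-0, M3 stuck-at-1, M4 stuck-at-0}.
Test 2 (x1=0, x2=1, x3=1, x4=1): fault-free M1=1, M2=0, M3=0, M4=1 → 1; observed 1. Eliminates M3 stuck-at-1, M4 stuck-at-0.
Only M2 stuck-at-0 is consistent with every test.

M2 stuck-at-0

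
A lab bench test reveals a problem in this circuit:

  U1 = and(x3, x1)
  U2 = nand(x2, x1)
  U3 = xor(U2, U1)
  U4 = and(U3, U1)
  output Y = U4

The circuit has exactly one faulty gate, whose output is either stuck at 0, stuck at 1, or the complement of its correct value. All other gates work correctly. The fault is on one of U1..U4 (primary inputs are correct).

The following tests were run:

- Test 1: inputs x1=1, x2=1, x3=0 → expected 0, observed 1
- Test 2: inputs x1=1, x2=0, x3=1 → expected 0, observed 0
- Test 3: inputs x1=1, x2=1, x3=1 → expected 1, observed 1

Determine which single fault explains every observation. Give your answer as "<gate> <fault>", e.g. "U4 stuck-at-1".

U1 stuck-at-1

Fault-free values for test 1 (x1=1, x2=1, x3=0): U1=0, U2=0, U3=0, U4=0, giving Y=0. Observed 1.
Test 1: faults giving observed 1 are {U1 stuck-at-1, U1 inverted output, U4 stuck-at-1, U4 inverted output}.
Test 2 (x1=1, x2=0, x3=1): fault-free U1=1, U2=1, U3=0, U4=0 → 0; observed 0. Eliminates U4 stuck-at-1, U4 inverted output.
Test 3 (x1=1, x2=1, x3=1): fault-free U1=1, U2=0, U3=1, U4=1 → 1; observed 1. Eliminates U1 inverted output.
Only U1 stuck-at-1 is consistent with every test.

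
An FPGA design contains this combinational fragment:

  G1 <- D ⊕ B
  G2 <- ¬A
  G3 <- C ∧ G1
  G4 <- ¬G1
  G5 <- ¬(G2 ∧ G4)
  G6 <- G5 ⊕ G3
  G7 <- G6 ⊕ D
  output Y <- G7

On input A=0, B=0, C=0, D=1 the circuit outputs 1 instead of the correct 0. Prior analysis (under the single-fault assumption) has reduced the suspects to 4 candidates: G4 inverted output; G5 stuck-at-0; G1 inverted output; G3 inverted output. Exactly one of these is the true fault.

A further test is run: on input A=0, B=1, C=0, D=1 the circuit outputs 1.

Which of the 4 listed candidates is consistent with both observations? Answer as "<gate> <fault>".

Evaluate each candidate on input A=0, B=1, C=0, D=1:
  G4 inverted output: G1=0, G2=1, G3=0, G4=0 [inverted output], G5=1, G6=1, G7=0 → 0 — eliminated
  G5 stuck-at-0: G1=0, G2=1, G3=0, G4=1, G5=0 [stuck-at-0], G6=0, G7=1 → 1 — matches
  G1 inverted output: G1=1 [inverted output], G2=1, G3=0, G4=0, G5=1, G6=1, G7=0 → 0 — eliminated
  G3 inverted output: G1=0, G2=1, G3=1 [inverted output], G4=1, G5=0, G6=1, G7=0 → 0 — eliminated
Only G5 stuck-at-0 reproduces the observed 1.

G5 stuck-at-0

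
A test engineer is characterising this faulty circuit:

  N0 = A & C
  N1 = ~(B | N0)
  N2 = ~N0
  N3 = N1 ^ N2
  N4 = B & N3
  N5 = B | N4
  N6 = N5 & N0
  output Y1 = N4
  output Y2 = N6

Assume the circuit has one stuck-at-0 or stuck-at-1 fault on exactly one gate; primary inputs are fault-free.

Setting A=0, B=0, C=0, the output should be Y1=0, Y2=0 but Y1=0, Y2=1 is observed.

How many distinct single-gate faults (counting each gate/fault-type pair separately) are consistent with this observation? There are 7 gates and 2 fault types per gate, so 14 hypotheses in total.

1

Fault-free: N0=0, N1=1, N2=1, N3=0, N4=0, N5=0, N6=0 → Y1=0, Y2=0. Observed Y1=0, Y2=1.
  N0 stuck-at-0: output Y1=0, Y2=0 ✗
  N0 stuck-at-1: output Y1=0, Y2=0 ✗
  N1 stuck-at-0: output Y1=0, Y2=0 ✗
  N1 stuck-at-1: output Y1=0, Y2=0 ✗
  N2 stuck-at-0: output Y1=0, Y2=0 ✗
  N2 stuck-at-1: output Y1=0, Y2=0 ✗
  N3 stuck-at-0: output Y1=0, Y2=0 ✗
  N3 stuck-at-1: output Y1=0, Y2=0 ✗
  N4 stuck-at-0: output Y1=0, Y2=0 ✗
  N4 stuck-at-1: output Y1=1, Y2=0 ✗
  N5 stuck-at-0: output Y1=0, Y2=0 ✗
  N5 stuck-at-1: output Y1=0, Y2=0 ✗
  N6 stuck-at-0: output Y1=0, Y2=0 ✗
  N6 stuck-at-1: output Y1=0, Y2=1 ✓
Consistent faults: {N6 stuck-at-1} — 1 in all.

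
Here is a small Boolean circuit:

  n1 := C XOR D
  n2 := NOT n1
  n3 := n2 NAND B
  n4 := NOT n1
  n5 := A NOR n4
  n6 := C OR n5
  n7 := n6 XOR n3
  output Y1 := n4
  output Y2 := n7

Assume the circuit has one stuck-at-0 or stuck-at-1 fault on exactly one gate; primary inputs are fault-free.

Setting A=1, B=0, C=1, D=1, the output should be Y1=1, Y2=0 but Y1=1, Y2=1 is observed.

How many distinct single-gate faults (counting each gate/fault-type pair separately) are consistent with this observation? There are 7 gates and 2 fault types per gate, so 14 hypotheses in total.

3

Fault-free: n1=0, n2=1, n3=1, n4=1, n5=0, n6=1, n7=0 → Y1=1, Y2=0. Observed Y1=1, Y2=1.
  n1 stuck-at-0: output Y1=1, Y2=0 ✗
  n1 stuck-at-1: output Y1=0, Y2=0 ✗
  n2 stuck-at-0: output Y1=1, Y2=0 ✗
  n2 stuck-at-1: output Y1=1, Y2=0 ✗
  n3 stuck-at-0: output Y1=1, Y2=1 ✓
  n3 stuck-at-1: output Y1=1, Y2=0 ✗
  n4 stuck-at-0: output Y1=0, Y2=0 ✗
  n4 stuck-at-1: output Y1=1, Y2=0 ✗
  n5 stuck-at-0: output Y1=1, Y2=0 ✗
  n5 stuck-at-1: output Y1=1, Y2=0 ✗
  n6 stuck-at-0: output Y1=1, Y2=1 ✓
  n6 stuck-at-1: output Y1=1, Y2=0 ✗
  n7 stuck-at-0: output Y1=1, Y2=0 ✗
  n7 stuck-at-1: output Y1=1, Y2=1 ✓
Consistent faults: {n3 stuck-at-0, n6 stuck-at-0, n7 stuck-at-1} — 3 in all.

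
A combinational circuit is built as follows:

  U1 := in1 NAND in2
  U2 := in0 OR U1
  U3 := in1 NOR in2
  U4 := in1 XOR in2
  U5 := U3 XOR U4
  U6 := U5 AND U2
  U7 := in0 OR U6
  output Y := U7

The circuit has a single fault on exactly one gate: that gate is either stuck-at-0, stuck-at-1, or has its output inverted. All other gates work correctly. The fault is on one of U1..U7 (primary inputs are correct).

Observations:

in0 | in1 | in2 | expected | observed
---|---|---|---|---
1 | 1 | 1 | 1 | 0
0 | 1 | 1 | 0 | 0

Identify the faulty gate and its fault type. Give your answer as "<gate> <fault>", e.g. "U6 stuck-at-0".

U7 stuck-at-0

Fault-free values for test 1 (in0=1, in1=1, in2=1): U1=0, U2=1, U3=0, U4=0, U5=0, U6=0, U7=1, giving Y=1. Observed 0.
Test 1: faults giving observed 0 are {U7 stuck-at-0, U7 inverted output}.
Test 2 (in0=0, in1=1, in2=1): fault-free U1=0, U2=0, U3=0, U4=0, U5=0, U6=0, U7=0 → 0; observed 0. Eliminates U7 inverted output.
Only U7 stuck-at-0 is consistent with every test.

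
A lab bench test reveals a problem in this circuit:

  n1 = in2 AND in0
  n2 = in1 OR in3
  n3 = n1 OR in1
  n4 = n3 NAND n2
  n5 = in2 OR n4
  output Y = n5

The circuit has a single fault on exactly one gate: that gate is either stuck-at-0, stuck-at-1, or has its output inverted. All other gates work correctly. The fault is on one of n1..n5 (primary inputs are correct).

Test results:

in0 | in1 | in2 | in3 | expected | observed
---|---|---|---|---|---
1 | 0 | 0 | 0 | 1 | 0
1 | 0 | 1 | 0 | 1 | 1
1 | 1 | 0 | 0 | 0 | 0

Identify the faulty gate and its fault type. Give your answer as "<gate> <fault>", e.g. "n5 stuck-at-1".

n4 stuck-at-0

Fault-free values for test 1 (in0=1, in1=0, in2=0, in3=0): n1=0, n2=0, n3=0, n4=1, n5=1, giving Y=1. Observed 0.
Test 1: faults giving observed 0 are {n4 stuck-at-0, n4 inverted output, n5 stuck-at-0, n5 inverted output}.
Test 2 (in0=1, in1=0, in2=1, in3=0): fault-free n1=1, n2=0, n3=1, n4=1, n5=1 → 1; observed 1. Eliminates n5 stuck-at-0, n5 inverted output.
Test 3 (in0=1, in1=1, in2=0, in3=0): fault-free n1=0, n2=1, n3=1, n4=0, n5=0 → 0; observed 0. Eliminates n4 inverted output.
Only n4 stuck-at-0 is consistent with every test.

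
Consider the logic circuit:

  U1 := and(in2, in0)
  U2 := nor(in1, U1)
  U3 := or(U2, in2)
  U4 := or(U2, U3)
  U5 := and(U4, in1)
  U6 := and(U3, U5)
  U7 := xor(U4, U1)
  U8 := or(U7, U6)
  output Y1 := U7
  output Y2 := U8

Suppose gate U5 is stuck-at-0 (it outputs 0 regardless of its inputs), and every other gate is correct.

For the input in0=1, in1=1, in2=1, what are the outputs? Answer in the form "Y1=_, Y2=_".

Propagate with U5 forced: U1=1, U2=0, U3=1, U4=1, U5=0 [stuck-at-0], U6=0, U7=0, U8=0.
So the outputs are Y1=0, Y2=0. (Without the fault they would be Y1=0, Y2=1.)

Y1=0, Y2=0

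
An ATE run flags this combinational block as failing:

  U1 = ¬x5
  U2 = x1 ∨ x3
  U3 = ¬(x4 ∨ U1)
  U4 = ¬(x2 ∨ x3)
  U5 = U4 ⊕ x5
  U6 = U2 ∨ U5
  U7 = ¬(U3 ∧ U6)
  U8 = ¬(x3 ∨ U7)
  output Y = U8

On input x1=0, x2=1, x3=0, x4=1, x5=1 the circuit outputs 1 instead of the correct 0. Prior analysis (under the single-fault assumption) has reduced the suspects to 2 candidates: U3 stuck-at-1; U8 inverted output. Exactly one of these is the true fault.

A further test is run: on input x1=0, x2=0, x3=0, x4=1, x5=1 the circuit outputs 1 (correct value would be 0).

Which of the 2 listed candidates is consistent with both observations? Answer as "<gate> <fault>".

U8 inverted output

Evaluate each candidate on input x1=0, x2=0, x3=0, x4=1, x5=1:
  U3 stuck-at-1: U1=0, U2=0, U3=1 [stuck-at-1], U4=1, U5=0, U6=0, U7=1, U8=0 → 0 — eliminated
  U8 inverted output: U1=0, U2=0, U3=0, U4=1, U5=0, U6=0, U7=1, U8=1 [inverted output] → 1 — matches
Only U8 inverted output reproduces the observed 1.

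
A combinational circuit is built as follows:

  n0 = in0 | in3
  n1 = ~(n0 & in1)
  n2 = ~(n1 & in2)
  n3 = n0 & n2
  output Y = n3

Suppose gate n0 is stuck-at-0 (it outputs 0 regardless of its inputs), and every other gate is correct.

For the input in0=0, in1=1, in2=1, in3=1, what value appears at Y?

0

Propagate with n0 forced: n0=0 [stuck-at-0], n1=1, n2=0, n3=0.
So Y = 0. (Without the fault it would be 1.)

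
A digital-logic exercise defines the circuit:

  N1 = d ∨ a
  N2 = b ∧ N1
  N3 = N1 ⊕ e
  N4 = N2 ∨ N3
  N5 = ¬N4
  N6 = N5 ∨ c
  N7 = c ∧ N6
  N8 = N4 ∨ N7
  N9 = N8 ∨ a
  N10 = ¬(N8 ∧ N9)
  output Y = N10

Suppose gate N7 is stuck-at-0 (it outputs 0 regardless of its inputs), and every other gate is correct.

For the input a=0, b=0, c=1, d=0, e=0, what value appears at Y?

1

Propagate with N7 forced: N1=0, N2=0, N3=0, N4=0, N5=1, N6=1, N7=0 [stuck-at-0], N8=0, N9=0, N10=1.
So Y = 1. (Without the fault it would be 0.)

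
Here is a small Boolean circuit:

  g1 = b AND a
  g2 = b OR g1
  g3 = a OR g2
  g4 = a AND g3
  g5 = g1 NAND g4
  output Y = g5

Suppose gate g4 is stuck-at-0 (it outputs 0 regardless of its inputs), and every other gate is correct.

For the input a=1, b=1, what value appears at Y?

1

Propagate with g4 forced: g1=1, g2=1, g3=1, g4=0 [stuck-at-0], g5=1.
So Y = 1. (Without the fault it would be 0.)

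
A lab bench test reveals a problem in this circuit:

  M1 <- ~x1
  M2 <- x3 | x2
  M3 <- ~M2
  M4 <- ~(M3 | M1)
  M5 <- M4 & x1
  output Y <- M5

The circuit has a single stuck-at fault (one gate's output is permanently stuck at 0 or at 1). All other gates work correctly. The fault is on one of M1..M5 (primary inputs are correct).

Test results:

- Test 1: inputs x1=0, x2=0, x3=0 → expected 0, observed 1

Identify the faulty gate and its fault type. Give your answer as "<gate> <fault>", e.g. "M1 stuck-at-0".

Fault-free values for test 1 (x1=0, x2=0, x3=0): M1=1, M2=0, M3=1, M4=0, M5=0, giving Y=0. Observed 1.
Test 1: faults giving observed 1 are {M5 stuck-at-1}.
Only M5 stuck-at-1 is consistent with every test.

M5 stuck-at-1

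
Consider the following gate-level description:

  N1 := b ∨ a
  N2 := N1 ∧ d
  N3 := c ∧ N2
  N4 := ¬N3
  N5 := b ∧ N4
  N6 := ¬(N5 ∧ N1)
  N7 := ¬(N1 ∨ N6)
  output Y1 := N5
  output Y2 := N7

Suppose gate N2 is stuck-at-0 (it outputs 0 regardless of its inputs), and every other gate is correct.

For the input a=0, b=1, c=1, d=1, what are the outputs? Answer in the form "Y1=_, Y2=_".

Propagate with N2 forced: N1=1, N2=0 [stuck-at-0], N3=0, N4=1, N5=1, N6=0, N7=0.
So the outputs are Y1=1, Y2=0. (Without the fault they would be Y1=0, Y2=0.)

Y1=1, Y2=0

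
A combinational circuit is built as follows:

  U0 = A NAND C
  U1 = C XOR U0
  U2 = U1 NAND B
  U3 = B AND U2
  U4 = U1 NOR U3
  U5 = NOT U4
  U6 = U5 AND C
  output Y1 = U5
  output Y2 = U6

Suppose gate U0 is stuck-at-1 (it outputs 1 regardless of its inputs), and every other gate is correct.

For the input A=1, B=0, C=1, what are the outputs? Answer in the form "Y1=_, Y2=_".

Y1=0, Y2=0

Propagate with U0 forced: U0=1 [stuck-at-1], U1=0, U2=1, U3=0, U4=1, U5=0, U6=0.
So the outputs are Y1=0, Y2=0. (Without the fault they would be Y1=1, Y2=1.)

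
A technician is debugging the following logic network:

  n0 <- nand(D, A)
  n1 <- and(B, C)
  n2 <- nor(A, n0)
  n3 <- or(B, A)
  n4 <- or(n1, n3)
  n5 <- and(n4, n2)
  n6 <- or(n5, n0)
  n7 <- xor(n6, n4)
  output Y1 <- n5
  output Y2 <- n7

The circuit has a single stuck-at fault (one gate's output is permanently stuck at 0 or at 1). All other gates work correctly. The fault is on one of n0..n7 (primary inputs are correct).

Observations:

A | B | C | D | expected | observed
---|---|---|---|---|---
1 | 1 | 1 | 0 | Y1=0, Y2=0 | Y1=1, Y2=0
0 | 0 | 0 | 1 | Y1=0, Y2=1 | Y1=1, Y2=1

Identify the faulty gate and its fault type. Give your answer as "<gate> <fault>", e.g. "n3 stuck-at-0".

n5 stuck-at-1

Fault-free values for test 1 (A=1, B=1, C=1, D=0): n0=1, n1=1, n2=0, n3=1, n4=1, n5=0, n6=1, n7=0, giving Y1=0, Y2=0. Observed Y1=1, Y2=0.
Test 1: faults giving observed Y1=1, Y2=0 are {n2 stuck-at-1, n5 stuck-at-1}.
Test 2 (A=0, B=0, C=0, D=1): fault-free n0=1, n1=0, n2=0, n3=0, n4=0, n5=0, n6=1, n7=1 → Y1=0, Y2=1; observed Y1=1, Y2=1. Eliminates n2 stuck-at-1.
Only n5 stuck-at-1 is consistent with every test.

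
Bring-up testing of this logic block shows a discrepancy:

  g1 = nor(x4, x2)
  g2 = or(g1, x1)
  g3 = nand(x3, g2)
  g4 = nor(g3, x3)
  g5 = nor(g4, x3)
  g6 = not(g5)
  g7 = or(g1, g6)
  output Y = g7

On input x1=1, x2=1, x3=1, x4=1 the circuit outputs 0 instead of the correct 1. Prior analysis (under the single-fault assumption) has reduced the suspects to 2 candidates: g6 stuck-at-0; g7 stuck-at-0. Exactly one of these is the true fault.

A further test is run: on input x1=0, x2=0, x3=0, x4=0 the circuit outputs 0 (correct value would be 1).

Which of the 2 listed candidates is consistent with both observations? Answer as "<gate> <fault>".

Evaluate each candidate on input x1=0, x2=0, x3=0, x4=0:
  g6 stuck-at-0: g1=1, g2=1, g3=1, g4=0, g5=1, g6=0 [stuck-at-0], g7=1 → 1 — eliminated
  g7 stuck-at-0: g1=1, g2=1, g3=1, g4=0, g5=1, g6=0, g7=0 [stuck-at-0] → 0 — matches
Only g7 stuck-at-0 reproduces the observed 0.

g7 stuck-at-0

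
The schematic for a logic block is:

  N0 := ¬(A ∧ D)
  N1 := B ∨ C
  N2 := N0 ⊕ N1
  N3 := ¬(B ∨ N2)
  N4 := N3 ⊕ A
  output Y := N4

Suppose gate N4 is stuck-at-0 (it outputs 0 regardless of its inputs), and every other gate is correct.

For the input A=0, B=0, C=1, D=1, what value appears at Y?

0

Propagate with N4 forced: N0=1, N1=1, N2=0, N3=1, N4=0 [stuck-at-0].
So Y = 0. (Without the fault it would be 1.)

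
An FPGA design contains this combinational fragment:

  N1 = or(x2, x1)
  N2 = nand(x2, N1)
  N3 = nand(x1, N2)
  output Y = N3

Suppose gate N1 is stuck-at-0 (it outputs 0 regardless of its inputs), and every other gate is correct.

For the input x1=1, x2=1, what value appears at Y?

0

Propagate with N1 forced: N1=0 [stuck-at-0], N2=1, N3=0.
So Y = 0. (Without the fault it would be 1.)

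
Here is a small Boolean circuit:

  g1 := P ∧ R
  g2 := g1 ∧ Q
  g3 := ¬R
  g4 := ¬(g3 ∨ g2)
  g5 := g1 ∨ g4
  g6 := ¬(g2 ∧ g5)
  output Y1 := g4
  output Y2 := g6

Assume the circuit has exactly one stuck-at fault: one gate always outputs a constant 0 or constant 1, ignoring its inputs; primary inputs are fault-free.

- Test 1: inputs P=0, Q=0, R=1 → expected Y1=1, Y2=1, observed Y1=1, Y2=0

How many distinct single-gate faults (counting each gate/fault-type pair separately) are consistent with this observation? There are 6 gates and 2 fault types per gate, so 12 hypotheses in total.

Fault-free: g1=0, g2=0, g3=0, g4=1, g5=1, g6=1 → Y1=1, Y2=1. Observed Y1=1, Y2=0.
  g1 stuck-at-0: output Y1=1, Y2=1 ✗
  g1 stuck-at-1: output Y1=1, Y2=1 ✗
  g2 stuck-at-0: output Y1=1, Y2=1 ✗
  g2 stuck-at-1: output Y1=0, Y2=1 ✗
  g3 stuck-at-0: output Y1=1, Y2=1 ✗
  g3 stuck-at-1: output Y1=0, Y2=1 ✗
  g4 stuck-at-0: output Y1=0, Y2=1 ✗
  g4 stuck-at-1: output Y1=1, Y2=1 ✗
  g5 stuck-at-0: output Y1=1, Y2=1 ✗
  g5 stuck-at-1: output Y1=1, Y2=1 ✗
  g6 stuck-at-0: output Y1=1, Y2=0 ✓
  g6 stuck-at-1: output Y1=1, Y2=1 ✗
Consistent faults: {g6 stuck-at-0} — 1 in all.

1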